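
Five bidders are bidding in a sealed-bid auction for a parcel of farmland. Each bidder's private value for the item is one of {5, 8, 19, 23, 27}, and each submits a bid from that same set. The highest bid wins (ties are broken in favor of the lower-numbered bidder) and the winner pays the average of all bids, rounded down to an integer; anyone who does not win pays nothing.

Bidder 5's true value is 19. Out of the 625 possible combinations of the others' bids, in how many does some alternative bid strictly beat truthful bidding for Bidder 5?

181

Others bid (5, 5, 5, 5): truth gives 12; bid 8 gives 14 > 12. Violating.
Others bid (5, 5, 5, 19): truth gives 0; bid 23 gives 8 > 0. Violating.
Others bid (5, 5, 5, 23): truth gives 0; bid 27 gives 6 > 0. Violating.
Others bid (5, 5, 8, 19): truth gives 0; bid 23 gives 7 > 0. Violating.
Others bid (5, 5, 5, 8): truth gives 11; no alternative beats it.
Others bid (5, 5, 5, 27): truth gives 0; no alternative beats it.
(Checking all 625 profiles: 181 have a profitable deviation, 444 do not.)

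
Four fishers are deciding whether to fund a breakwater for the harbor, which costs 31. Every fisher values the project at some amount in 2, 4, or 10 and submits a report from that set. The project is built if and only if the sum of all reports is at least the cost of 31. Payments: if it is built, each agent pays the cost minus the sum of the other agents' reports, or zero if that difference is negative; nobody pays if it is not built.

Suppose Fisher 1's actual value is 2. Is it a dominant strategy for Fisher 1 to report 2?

Check each profile of the others' reports and compare truth against every alternative report.
Others report (10, 10, 10): truth gives 1, best alternative gives 1.
Others report (2, 2, 2): truth gives 0, best alternative gives 0.
Others report (2, 2, 4): truth gives 0, best alternative gives 0.
Others report (2, 2, 10): truth gives 0, best alternative gives 0.
Others report (2, 4, 2): truth gives 0, best alternative gives 0.
Others report (2, 4, 4): truth gives 0, best alternative gives 0.
(Remaining 21 profiles checked similarly; truth is weakly best in each.)
In every case the truthful report is at least as good as any alternative, so it is a dominant strategy.

Yes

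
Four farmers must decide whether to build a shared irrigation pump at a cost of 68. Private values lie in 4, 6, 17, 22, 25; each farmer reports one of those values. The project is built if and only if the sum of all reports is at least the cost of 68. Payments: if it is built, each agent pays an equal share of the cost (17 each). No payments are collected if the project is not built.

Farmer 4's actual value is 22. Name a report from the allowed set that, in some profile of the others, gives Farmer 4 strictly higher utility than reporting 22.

25

Suppose Farmer 1 reports 4, Farmer 2 reports 17 and Farmer 3 reports 22.
Report 22: project not built, utility 0.
Report 25: project built, pays 17, utility 22 - 17 = 5.
So reporting 25 beats truth here (5 > 0).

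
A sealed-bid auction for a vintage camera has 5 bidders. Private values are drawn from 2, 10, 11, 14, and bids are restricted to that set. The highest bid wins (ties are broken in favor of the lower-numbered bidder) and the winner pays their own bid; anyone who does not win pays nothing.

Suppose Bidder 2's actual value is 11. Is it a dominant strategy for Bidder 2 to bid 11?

Consider the case where Bidder 1 bids 2, Bidder 3 bids 2, Bidder 4 bids 2 and Bidder 5 bids 2.
Truthful bid 11: wins, pays 11, utility 11 - 11 = 0.
Bid 10 instead: wins, pays 10, utility 11 - 10 = 1.
Since 1 > 0, bidding 10 is strictly better here, so truthful bidding is not dominant.

No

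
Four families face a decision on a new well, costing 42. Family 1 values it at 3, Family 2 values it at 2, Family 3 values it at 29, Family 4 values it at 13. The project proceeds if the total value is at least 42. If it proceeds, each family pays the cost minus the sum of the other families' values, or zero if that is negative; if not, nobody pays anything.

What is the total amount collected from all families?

Total value 47 ≥ cost 42, so it is built.
Family 1: others sum to 44; max(0, 42 - 44) = 0.
Family 2: others sum to 45; max(0, 42 - 45) = 0.
Family 3: others sum to 18; max(0, 42 - 18) = 24.
Family 4: others sum to 34; max(0, 42 - 34) = 8.
Total collected = 0 + 0 + 24 + 8 = 32.

32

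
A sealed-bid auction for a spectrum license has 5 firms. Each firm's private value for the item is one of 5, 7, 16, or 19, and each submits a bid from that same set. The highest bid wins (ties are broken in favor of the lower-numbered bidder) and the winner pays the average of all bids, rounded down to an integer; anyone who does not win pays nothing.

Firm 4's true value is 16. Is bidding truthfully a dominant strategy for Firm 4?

Consider the case where Firm 1 bids 5, Firm 2 bids 5, Firm 3 bids 5 and Firm 5 bids 5.
Truthful bid 16: wins, pays 7, utility 16 - 7 = 9.
Bid 7 instead: wins, pays 5, utility 16 - 5 = 11.
Since 11 > 9, bidding 7 is strictly better here, so truthful bidding is not dominant.

No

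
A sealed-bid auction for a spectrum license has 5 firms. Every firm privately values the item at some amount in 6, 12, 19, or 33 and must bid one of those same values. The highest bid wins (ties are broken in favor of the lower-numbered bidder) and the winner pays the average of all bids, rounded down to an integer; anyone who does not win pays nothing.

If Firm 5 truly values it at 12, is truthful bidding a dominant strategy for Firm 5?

No

Consider the case where Firm 1 bids 6, Firm 2 bids 6, Firm 3 bids 6 and Firm 4 bids 12.
Truthful bid 12: loses, pays 0, utility 0.
Bid 19 instead: wins, pays 9, utility 12 - 9 = 3.
Since 3 > 0, bidding 19 is strictly better here, so truthful bidding is not dominant.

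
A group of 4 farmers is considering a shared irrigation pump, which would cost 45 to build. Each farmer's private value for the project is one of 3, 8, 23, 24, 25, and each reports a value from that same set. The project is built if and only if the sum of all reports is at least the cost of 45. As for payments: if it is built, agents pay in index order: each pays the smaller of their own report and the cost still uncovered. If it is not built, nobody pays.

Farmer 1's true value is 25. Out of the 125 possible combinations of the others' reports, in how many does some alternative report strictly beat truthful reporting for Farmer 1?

Others report (3, 3, 23): truth gives 0; report 23 gives 2 > 0. Violating.
Others report (3, 3, 24): truth gives 0; report 23 gives 2 > 0. Violating.
Others report (3, 3, 25): truth gives 0; report 23 gives 2 > 0. Violating.
Others report (3, 8, 23): truth gives 0; report 23 gives 2 > 0. Violating.
Others report (3, 3, 3): truth gives 0; no alternative beats it.
Others report (3, 3, 8): truth gives 0; no alternative beats it.
(Checking all 125 profiles: 118 have a profitable deviation, 7 do not.)

118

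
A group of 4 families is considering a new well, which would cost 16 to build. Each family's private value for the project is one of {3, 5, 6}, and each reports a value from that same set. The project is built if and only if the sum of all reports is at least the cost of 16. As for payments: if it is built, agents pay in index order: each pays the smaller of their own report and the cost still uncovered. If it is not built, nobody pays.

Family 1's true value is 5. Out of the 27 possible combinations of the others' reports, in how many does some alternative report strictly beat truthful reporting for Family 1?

20

Others report (3, 5, 5): truth gives 0; report 3 gives 2 > 0. Violating.
Others report (3, 5, 6): truth gives 0; report 3 gives 2 > 0. Violating.
Others report (3, 6, 5): truth gives 0; report 3 gives 2 > 0. Violating.
Others report (3, 6, 6): truth gives 0; report 3 gives 2 > 0. Violating.
Others report (3, 3, 3): truth gives 0; no alternative beats it.
Others report (3, 3, 5): truth gives 0; no alternative beats it.
(Checking all 27 profiles: 20 have a profitable deviation, 7 do not.)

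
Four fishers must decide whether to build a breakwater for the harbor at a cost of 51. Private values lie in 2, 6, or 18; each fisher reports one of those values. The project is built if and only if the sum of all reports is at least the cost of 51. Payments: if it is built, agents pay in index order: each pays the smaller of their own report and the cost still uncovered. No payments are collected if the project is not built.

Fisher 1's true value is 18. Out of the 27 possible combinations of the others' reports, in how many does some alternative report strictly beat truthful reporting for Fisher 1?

1

Others report (18, 18, 18): truth gives 0; report 2 gives 16 > 0. Violating.
Others report (2, 2, 2): truth gives 0; no alternative beats it.
Others report (2, 2, 6): truth gives 0; no alternative beats it.
(Checking all 27 profiles: 1 has a profitable deviation, 26 do not.)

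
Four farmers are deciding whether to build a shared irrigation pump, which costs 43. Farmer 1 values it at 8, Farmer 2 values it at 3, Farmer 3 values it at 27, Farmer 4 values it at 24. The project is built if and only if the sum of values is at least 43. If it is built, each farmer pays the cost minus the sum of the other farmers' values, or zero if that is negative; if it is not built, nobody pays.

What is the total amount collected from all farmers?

Total value 62 ≥ cost 43, so it is built.
Farmer 1: others sum to 54; max(0, 43 - 54) = 0.
Farmer 2: others sum to 59; max(0, 43 - 59) = 0.
Farmer 3: others sum to 35; max(0, 43 - 35) = 8.
Farmer 4: others sum to 38; max(0, 43 - 38) = 5.
Total collected = 0 + 0 + 8 + 5 = 13.

13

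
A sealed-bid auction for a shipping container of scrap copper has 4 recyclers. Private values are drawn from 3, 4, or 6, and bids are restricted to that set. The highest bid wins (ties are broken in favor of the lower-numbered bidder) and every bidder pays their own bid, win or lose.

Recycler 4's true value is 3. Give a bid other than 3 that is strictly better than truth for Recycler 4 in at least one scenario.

Suppose Recycler 1 bids 3, Recycler 2 bids 3 and Recycler 3 bids 3.
Bid 3: loses but pays 3, utility -3.
Bid 4: wins, pays 4, utility 3 - 4 = -1.
So bidding 4 beats truth here (-1 > -3).

4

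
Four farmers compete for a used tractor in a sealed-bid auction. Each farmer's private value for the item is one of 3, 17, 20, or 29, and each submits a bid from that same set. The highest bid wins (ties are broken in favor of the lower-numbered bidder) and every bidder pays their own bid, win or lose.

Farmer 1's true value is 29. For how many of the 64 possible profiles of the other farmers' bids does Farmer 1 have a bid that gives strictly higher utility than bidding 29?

27

Others bid (3, 3, 3): truth gives 0; bid 3 gives 26 > 0. Violating.
Others bid (3, 3, 17): truth gives 0; bid 17 gives 12 > 0. Violating.
Others bid (3, 3, 20): truth gives 0; bid 20 gives 9 > 0. Violating.
Others bid (3, 17, 3): truth gives 0; bid 17 gives 12 > 0. Violating.
Others bid (3, 3, 29): truth gives 0; no alternative beats it.
Others bid (3, 17, 29): truth gives 0; no alternative beats it.
(Checking all 64 profiles: 27 have a profitable deviation, 37 do not.)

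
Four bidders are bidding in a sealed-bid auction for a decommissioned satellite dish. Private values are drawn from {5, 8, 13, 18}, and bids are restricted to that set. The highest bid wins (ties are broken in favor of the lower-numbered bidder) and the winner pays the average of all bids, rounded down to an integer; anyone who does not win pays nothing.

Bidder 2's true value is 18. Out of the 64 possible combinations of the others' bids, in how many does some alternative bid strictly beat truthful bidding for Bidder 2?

18

Others bid (5, 5, 5): truth gives 10; bid 8 gives 13 > 10. Violating.
Others bid (5, 5, 8): truth gives 9; bid 8 gives 12 > 9. Violating.
Others bid (5, 5, 13): truth gives 8; bid 13 gives 9 > 8. Violating.
Others bid (5, 8, 5): truth gives 9; bid 8 gives 12 > 9. Violating.
Others bid (5, 5, 18): truth gives 7; no alternative beats it.
Others bid (5, 8, 18): truth gives 6; no alternative beats it.
(Checking all 64 profiles: 18 have a profitable deviation, 46 do not.)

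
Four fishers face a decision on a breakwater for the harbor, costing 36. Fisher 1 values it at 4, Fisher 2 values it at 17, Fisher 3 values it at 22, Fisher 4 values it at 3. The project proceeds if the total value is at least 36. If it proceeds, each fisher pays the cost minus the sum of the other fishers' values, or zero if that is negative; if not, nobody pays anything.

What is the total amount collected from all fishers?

Total value 46 ≥ cost 36, so it is built.
Fisher 1: others sum to 42; max(0, 36 - 42) = 0.
Fisher 2: others sum to 29; max(0, 36 - 29) = 7.
Fisher 3: others sum to 24; max(0, 36 - 24) = 12.
Fisher 4: others sum to 43; max(0, 36 - 43) = 0.
Total collected = 0 + 7 + 12 + 0 = 19.

19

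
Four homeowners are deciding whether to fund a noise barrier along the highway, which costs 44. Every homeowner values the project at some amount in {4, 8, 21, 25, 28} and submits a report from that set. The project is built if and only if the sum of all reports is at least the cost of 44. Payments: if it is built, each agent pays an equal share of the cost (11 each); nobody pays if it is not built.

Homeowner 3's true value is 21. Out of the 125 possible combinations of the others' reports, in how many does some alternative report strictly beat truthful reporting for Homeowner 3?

Others report (4, 4, 8): truth gives 0; report 28 gives 10 > 0. Violating.
Others report (4, 8, 4): truth gives 0; report 28 gives 10 > 0. Violating.
Others report (4, 8, 8): truth gives 0; report 25 gives 10 > 0. Violating.
Others report (8, 4, 4): truth gives 0; report 28 gives 10 > 0. Violating.
Others report (4, 4, 4): truth gives 0; no alternative beats it.
Others report (4, 4, 21): truth gives 10; no alternative beats it.
(Checking all 125 profiles: 6 have a profitable deviation, 119 do not.)

6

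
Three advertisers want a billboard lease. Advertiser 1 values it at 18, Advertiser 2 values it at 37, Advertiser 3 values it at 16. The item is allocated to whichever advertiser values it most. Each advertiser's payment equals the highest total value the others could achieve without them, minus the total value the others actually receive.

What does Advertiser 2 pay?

18

Advertiser 2 has the highest value and receives the item.
Without Advertiser 2, the item would go to the next-highest value, 18, so the others could achieve 18.
With Advertiser 2 present and winning, the others receive nothing, so their total is 0.
Payment = 18 - 0 = 18.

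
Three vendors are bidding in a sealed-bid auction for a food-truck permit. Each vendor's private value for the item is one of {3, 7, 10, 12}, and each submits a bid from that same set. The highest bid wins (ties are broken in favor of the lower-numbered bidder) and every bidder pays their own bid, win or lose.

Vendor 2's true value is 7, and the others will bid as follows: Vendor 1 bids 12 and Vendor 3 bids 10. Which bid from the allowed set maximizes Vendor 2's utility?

Bid 3: loses but pays 3, utility -3.
Bid 7: loses but pays 7, utility -7.
Bid 10: loses but pays 10, utility -10.
Bid 12: loses but pays 12, utility -12.
The best choice is 3 with utility -3.

3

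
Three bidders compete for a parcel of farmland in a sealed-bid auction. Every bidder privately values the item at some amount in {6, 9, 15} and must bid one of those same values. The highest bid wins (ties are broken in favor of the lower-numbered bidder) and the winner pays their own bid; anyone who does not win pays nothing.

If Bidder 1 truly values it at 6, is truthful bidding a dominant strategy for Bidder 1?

Check each profile of the others' bids and compare truth against every alternative bid.
Others bid (6, 6): truth gives 0, best alternative gives -3.
Others bid (6, 9): truth gives 0, best alternative gives -3.
Others bid (9, 6): truth gives 0, best alternative gives -3.
Others bid (9, 9): truth gives 0, best alternative gives -3.
Others bid (6, 15): truth gives 0, best alternative gives 0.
Others bid (9, 15): truth gives 0, best alternative gives 0.
(Remaining 3 profiles checked similarly; truth is weakly best in each.)
In every case the truthful bid is at least as good as any alternative, so it is a dominant strategy.

Yes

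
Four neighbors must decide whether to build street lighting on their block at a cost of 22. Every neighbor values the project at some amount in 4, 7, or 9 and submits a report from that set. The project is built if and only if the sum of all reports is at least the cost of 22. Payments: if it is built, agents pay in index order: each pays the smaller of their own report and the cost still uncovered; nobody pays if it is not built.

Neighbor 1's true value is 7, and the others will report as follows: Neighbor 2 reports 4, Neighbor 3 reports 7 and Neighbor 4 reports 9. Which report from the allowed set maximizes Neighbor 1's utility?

Report 4: project built, pays 4, utility 7 - 4 = 3.
Report 7: project built, pays 7, utility 7 - 7 = 0.
Report 9: project built, pays 9, utility 7 - 9 = -2.
The best choice is 4 with utility 3.

4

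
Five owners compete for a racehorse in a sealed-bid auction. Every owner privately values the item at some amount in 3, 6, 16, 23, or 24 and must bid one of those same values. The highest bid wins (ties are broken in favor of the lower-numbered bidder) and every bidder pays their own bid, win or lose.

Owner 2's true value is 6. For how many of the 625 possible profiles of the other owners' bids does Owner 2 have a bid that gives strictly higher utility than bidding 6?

Others bid (3, 3, 3, 16): truth gives -6; bid 3 gives -3 > -6. Violating.
Others bid (3, 3, 3, 23): truth gives -6; bid 3 gives -3 > -6. Violating.
Others bid (3, 3, 3, 24): truth gives -6; bid 3 gives -3 > -6. Violating.
Others bid (3, 3, 6, 16): truth gives -6; bid 3 gives -3 > -6. Violating.
Others bid (3, 3, 3, 3): truth gives 0; no alternative beats it.
Others bid (3, 3, 3, 6): truth gives 0; no alternative beats it.
(Checking all 625 profiles: 617 have a profitable deviation, 8 do not.)

617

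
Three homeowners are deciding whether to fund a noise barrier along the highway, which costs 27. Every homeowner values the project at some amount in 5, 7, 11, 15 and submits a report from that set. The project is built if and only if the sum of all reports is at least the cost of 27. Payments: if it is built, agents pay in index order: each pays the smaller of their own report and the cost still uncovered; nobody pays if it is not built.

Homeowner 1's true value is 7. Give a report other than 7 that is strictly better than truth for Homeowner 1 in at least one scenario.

Suppose Homeowner 2 reports 7 and Homeowner 3 reports 15.
Report 7: project built, pays 7, utility 7 - 7 = 0.
Report 5: project built, pays 5, utility 7 - 5 = 2.
So reporting 5 beats truth here (2 > 0).

5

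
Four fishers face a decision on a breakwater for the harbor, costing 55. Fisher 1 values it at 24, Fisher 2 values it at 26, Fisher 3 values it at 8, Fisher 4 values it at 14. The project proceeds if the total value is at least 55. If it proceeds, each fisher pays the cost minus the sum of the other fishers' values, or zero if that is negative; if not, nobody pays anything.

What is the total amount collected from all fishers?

Total value 72 ≥ cost 55, so it is built.
Fisher 1: others sum to 48; max(0, 55 - 48) = 7.
Fisher 2: others sum to 46; max(0, 55 - 46) = 9.
Fisher 3: others sum to 64; max(0, 55 - 64) = 0.
Fisher 4: others sum to 58; max(0, 55 - 58) = 0.
Total collected = 7 + 9 + 0 + 0 = 16.

16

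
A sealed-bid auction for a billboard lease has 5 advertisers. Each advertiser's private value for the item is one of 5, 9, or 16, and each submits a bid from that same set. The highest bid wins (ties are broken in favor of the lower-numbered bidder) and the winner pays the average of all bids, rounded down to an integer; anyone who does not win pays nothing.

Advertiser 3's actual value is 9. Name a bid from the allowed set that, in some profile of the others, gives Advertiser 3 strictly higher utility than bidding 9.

16

Suppose Advertiser 1 bids 5, Advertiser 2 bids 9, Advertiser 4 bids 5 and Advertiser 5 bids 5.
Bid 9: loses, pays 0, utility 0.
Bid 16: wins, pays 8, utility 9 - 8 = 1.
So bidding 16 beats truth here (1 > 0).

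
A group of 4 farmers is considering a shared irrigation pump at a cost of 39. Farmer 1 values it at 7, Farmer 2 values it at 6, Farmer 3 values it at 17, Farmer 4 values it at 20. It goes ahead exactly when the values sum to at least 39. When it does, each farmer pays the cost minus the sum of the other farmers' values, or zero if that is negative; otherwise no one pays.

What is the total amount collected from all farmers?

Total value 50 ≥ cost 39, so it is built.
Farmer 1: others sum to 43; max(0, 39 - 43) = 0.
Farmer 2: others sum to 44; max(0, 39 - 44) = 0.
Farmer 3: others sum to 33; max(0, 39 - 33) = 6.
Farmer 4: others sum to 30; max(0, 39 - 30) = 9.
Total collected = 0 + 0 + 6 + 9 = 15.

15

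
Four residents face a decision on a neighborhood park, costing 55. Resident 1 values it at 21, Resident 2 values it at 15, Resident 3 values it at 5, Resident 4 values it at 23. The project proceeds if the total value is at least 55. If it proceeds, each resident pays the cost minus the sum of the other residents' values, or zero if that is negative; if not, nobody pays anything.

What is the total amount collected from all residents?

Total value 64 ≥ cost 55, so it is built.
Resident 1: others sum to 43; max(0, 55 - 43) = 12.
Resident 2: others sum to 49; max(0, 55 - 49) = 6.
Resident 3: others sum to 59; max(0, 55 - 59) = 0.
Resident 4: others sum to 41; max(0, 55 - 41) = 14.
Total collected = 12 + 6 + 0 + 14 = 32.

32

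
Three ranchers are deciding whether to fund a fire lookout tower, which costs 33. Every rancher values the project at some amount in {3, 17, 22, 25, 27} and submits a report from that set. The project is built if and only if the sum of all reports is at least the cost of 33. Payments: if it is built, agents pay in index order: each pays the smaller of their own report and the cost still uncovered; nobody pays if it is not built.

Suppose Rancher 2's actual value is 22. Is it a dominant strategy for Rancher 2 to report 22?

No

Consider the case where Rancher 1 reports 3 and Rancher 3 reports 17.
Truthful report 22: project built, pays 22, utility 22 - 22 = 0.
Report 17 instead: project built, pays 17, utility 22 - 17 = 5.
Since 5 > 0, reporting 17 is strictly better here, so truthful reporting is not dominant.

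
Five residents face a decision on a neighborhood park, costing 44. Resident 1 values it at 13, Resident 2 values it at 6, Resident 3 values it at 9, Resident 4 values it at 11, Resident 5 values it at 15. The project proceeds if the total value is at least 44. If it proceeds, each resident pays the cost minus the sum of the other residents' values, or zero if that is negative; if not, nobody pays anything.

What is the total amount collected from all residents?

Total value 54 ≥ cost 44, so it is built.
Resident 1: others sum to 41; max(0, 44 - 41) = 3.
Resident 2: others sum to 48; max(0, 44 - 48) = 0.
Resident 3: others sum to 45; max(0, 44 - 45) = 0.
Resident 4: others sum to 43; max(0, 44 - 43) = 1.
Resident 5: others sum to 39; max(0, 44 - 39) = 5.
Total collected = 3 + 0 + 0 + 1 + 5 = 9.

9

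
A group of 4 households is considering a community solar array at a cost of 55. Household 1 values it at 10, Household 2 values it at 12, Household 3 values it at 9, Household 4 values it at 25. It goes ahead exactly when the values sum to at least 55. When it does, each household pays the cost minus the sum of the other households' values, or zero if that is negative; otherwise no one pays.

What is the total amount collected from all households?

52

Total value 56 ≥ cost 55, so it is built.
Household 1: others sum to 46; max(0, 55 - 46) = 9.
Household 2: others sum to 44; max(0, 55 - 44) = 11.
Household 3: others sum to 47; max(0, 55 - 47) = 8.
Household 4: others sum to 31; max(0, 55 - 31) = 24.
Total collected = 9 + 11 + 8 + 24 = 52.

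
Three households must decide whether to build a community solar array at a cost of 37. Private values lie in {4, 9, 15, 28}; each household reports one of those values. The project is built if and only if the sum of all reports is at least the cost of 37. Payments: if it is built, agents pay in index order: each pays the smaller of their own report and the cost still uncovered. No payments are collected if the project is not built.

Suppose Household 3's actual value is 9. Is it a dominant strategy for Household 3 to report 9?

Yes

Check each profile of the others' reports and compare truth against every alternative report.
Others report (9, 28): truth gives 9, best alternative gives 9.
Others report (15, 28): truth gives 9, best alternative gives 9.
Others report (28, 9): truth gives 9, best alternative gives 9.
Others report (28, 15): truth gives 9, best alternative gives 9.
Others report (28, 28): truth gives 9, best alternative gives 9.
Others report (4, 28): truth gives 4, best alternative gives 4.
(Remaining 10 profiles checked similarly; truth is weakly best in each.)
In every case the truthful report is at least as good as any alternative, so it is a dominant strategy.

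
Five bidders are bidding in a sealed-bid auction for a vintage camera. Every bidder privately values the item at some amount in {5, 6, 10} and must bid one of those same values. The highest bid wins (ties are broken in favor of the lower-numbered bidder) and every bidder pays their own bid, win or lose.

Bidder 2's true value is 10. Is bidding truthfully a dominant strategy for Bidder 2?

No

Consider the case where Bidder 1 bids 5, Bidder 3 bids 5, Bidder 4 bids 5 and Bidder 5 bids 5.
Truthful bid 10: wins, pays 10, utility 10 - 10 = 0.
Bid 6 instead: wins, pays 6, utility 10 - 6 = 4.
Since 4 > 0, bidding 6 is strictly better here, so truthful bidding is not dominant.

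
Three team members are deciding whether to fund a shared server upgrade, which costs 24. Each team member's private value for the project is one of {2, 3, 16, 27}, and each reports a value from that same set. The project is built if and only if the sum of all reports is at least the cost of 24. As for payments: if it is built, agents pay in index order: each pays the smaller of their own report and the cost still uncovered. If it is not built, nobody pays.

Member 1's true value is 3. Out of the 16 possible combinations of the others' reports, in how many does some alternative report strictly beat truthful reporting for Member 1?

8

Others report (2, 27): truth gives 0; report 2 gives 1 > 0. Violating.
Others report (3, 27): truth gives 0; report 2 gives 1 > 0. Violating.
Others report (16, 16): truth gives 0; report 2 gives 1 > 0. Violating.
Others report (16, 27): truth gives 0; report 2 gives 1 > 0. Violating.
Others report (2, 2): truth gives 0; no alternative beats it.
Others report (2, 3): truth gives 0; no alternative beats it.
(Checking all 16 profiles: 8 have a profitable deviation, 8 do not.)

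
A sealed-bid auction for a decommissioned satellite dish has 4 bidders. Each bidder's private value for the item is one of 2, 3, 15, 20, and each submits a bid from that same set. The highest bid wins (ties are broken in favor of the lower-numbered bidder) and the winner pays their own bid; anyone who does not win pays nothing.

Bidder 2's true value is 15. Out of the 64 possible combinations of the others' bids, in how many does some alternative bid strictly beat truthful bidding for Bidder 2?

Others bid (2, 2, 2): truth gives 0; bid 3 gives 12 > 0. Violating.
Others bid (2, 2, 3): truth gives 0; bid 3 gives 12 > 0. Violating.
Others bid (2, 3, 2): truth gives 0; bid 3 gives 12 > 0. Violating.
Others bid (2, 3, 3): truth gives 0; bid 3 gives 12 > 0. Violating.
Others bid (2, 2, 15): truth gives 0; no alternative beats it.
Others bid (2, 2, 20): truth gives 0; no alternative beats it.
(Checking all 64 profiles: 4 have a profitable deviation, 60 do not.)

4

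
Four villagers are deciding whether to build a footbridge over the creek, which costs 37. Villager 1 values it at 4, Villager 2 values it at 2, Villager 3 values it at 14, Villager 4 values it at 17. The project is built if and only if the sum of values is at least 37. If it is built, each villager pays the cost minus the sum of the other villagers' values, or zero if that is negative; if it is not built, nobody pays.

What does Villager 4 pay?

Total value 37 ≥ cost 37, so the project is built.
The other villagers' values sum to 20.
Cost minus that sum is 37 - 20 = 17.

17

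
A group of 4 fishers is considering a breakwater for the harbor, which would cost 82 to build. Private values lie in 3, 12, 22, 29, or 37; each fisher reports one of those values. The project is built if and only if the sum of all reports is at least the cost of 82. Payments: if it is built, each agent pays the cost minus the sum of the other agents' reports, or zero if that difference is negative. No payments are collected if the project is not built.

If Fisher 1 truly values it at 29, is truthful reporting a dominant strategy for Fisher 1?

Check each profile of the others' reports and compare truth against every alternative report.
Others report (12, 37, 37): truth gives 29, best alternative gives 29.
Others report (22, 29, 37): truth gives 29, best alternative gives 29.
Others report (22, 37, 29): truth gives 29, best alternative gives 29.
Others report (22, 37, 37): truth gives 29, best alternative gives 29.
Others report (29, 22, 37): truth gives 29, best alternative gives 29.
Others report (29, 29, 29): truth gives 29, best alternative gives 29.
(Remaining 119 profiles checked similarly; truth is weakly best in each.)
In every case the truthful report is at least as good as any alternative, so it is a dominant strategy.

Yes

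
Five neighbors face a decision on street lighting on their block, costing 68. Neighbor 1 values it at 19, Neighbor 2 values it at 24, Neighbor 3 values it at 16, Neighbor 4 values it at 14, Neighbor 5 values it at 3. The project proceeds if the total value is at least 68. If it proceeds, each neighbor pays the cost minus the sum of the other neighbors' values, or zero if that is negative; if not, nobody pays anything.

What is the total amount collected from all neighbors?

41

Total value 76 ≥ cost 68, so it is built.
Neighbor 1: others sum to 57; max(0, 68 - 57) = 11.
Neighbor 2: others sum to 52; max(0, 68 - 52) = 16.
Neighbor 3: others sum to 60; max(0, 68 - 60) = 8.
Neighbor 4: others sum to 62; max(0, 68 - 62) = 6.
Neighbor 5: others sum to 73; max(0, 68 - 73) = 0.
Total collected = 11 + 16 + 8 + 6 + 0 = 41.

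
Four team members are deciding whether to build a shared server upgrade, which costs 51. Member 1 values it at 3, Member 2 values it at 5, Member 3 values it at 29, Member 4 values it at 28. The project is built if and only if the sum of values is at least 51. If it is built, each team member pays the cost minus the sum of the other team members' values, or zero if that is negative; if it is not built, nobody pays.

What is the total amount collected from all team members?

29

Total value 65 ≥ cost 51, so it is built.
Member 1: others sum to 62; max(0, 51 - 62) = 0.
Member 2: others sum to 60; max(0, 51 - 60) = 0.
Member 3: others sum to 36; max(0, 51 - 36) = 15.
Member 4: others sum to 37; max(0, 51 - 37) = 14.
Total collected = 0 + 0 + 15 + 14 = 29.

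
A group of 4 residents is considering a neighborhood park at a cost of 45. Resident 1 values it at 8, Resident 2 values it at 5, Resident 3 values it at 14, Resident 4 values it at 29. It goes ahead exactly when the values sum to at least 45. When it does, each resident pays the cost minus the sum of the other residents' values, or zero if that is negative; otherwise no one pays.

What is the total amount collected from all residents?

Total value 56 ≥ cost 45, so it is built.
Resident 1: others sum to 48; max(0, 45 - 48) = 0.
Resident 2: others sum to 51; max(0, 45 - 51) = 0.
Resident 3: others sum to 42; max(0, 45 - 42) = 3.
Resident 4: others sum to 27; max(0, 45 - 27) = 18.
Total collected = 0 + 0 + 3 + 18 = 21.

21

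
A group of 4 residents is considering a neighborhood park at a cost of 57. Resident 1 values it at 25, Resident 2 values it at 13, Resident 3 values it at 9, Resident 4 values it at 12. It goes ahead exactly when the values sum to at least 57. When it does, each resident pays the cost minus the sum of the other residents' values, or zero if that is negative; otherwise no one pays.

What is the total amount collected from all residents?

51

Total value 59 ≥ cost 57, so it is built.
Resident 1: others sum to 34; max(0, 57 - 34) = 23.
Resident 2: others sum to 46; max(0, 57 - 46) = 11.
Resident 3: others sum to 50; max(0, 57 - 50) = 7.
Resident 4: others sum to 47; max(0, 57 - 47) = 10.
Total collected = 23 + 11 + 7 + 10 = 51.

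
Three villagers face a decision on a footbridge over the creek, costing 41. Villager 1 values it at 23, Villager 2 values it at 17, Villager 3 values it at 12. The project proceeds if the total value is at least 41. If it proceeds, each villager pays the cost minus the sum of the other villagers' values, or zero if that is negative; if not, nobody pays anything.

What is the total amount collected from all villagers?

Total value 52 ≥ cost 41, so it is built.
Villager 1: others sum to 29; max(0, 41 - 29) = 12.
Villager 2: others sum to 35; max(0, 41 - 35) = 6.
Villager 3: others sum to 40; max(0, 41 - 40) = 1.
Total collected = 12 + 6 + 1 = 19.

19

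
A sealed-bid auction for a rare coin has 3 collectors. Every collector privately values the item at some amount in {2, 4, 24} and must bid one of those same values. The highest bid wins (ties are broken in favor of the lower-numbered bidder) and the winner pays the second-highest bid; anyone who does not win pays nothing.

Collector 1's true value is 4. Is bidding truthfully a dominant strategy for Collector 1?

Yes

Check each profile of the others' bids and compare truth against every alternative bid.
Others bid (2, 2): truth gives 2, best alternative gives 2.
Others bid (2, 4): truth gives 0, best alternative gives 0.
Others bid (2, 24): truth gives 0, best alternative gives 0.
Others bid (4, 2): truth gives 0, best alternative gives 0.
Others bid (4, 4): truth gives 0, best alternative gives 0.
Others bid (4, 24): truth gives 0, best alternative gives 0.
(Remaining 3 profiles checked similarly; truth is weakly best in each.)
In every case the truthful bid is at least as good as any alternative, so it is a dominant strategy.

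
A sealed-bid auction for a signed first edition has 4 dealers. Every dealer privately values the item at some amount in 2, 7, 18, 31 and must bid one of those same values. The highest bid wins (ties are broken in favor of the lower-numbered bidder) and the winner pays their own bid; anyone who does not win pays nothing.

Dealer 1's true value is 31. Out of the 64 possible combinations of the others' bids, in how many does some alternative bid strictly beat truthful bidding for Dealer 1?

27

Others bid (2, 2, 2): truth gives 0; bid 2 gives 29 > 0. Violating.
Others bid (2, 2, 7): truth gives 0; bid 7 gives 24 > 0. Violating.
Others bid (2, 2, 18): truth gives 0; bid 18 gives 13 > 0. Violating.
Others bid (2, 7, 2): truth gives 0; bid 7 gives 24 > 0. Violating.
Others bid (2, 2, 31): truth gives 0; no alternative beats it.
Others bid (2, 7, 31): truth gives 0; no alternative beats it.
(Checking all 64 profiles: 27 have a profitable deviation, 37 do not.)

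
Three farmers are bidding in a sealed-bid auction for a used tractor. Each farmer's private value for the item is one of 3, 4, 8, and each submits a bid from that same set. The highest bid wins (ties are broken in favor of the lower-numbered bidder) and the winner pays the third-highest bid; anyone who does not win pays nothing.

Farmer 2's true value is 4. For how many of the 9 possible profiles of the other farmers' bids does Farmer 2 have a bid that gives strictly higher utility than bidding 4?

Others bid (3, 8): truth gives 0; bid 8 gives 1 > 0. Violating.
Others bid (4, 3): truth gives 0; bid 8 gives 1 > 0. Violating.
Others bid (3, 3): truth gives 1; no alternative beats it.
Others bid (3, 4): truth gives 1; no alternative beats it.
(Checking all 9 profiles: 2 have a profitable deviation, 7 do not.)

2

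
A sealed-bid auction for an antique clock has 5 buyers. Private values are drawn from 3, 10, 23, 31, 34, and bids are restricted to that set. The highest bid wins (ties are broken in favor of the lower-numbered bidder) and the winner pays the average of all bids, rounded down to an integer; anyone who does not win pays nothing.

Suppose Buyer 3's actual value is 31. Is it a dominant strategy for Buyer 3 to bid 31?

Consider the case where Buyer 1 bids 3, Buyer 2 bids 3, Buyer 4 bids 3 and Buyer 5 bids 3.
Truthful bid 31: wins, pays 8, utility 31 - 8 = 23.
Bid 10 instead: wins, pays 4, utility 31 - 4 = 27.
Since 27 > 23, bidding 10 is strictly better here, so truthful bidding is not dominant.

No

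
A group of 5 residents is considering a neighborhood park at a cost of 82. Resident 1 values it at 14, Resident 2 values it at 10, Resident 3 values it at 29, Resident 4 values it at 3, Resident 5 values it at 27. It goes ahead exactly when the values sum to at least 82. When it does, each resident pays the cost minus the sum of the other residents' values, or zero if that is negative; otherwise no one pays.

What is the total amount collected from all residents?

78

Total value 83 ≥ cost 82, so it is built.
Resident 1: others sum to 69; max(0, 82 - 69) = 13.
Resident 2: others sum to 73; max(0, 82 - 73) = 9.
Resident 3: others sum to 54; max(0, 82 - 54) = 28.
Resident 4: others sum to 80; max(0, 82 - 80) = 2.
Resident 5: others sum to 56; max(0, 82 - 56) = 26.
Total collected = 13 + 9 + 28 + 2 + 26 = 78.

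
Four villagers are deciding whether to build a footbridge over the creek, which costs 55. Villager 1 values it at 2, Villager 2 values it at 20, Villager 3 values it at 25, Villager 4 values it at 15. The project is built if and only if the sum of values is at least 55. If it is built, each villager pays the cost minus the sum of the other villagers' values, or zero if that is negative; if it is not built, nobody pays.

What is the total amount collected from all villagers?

39

Total value 62 ≥ cost 55, so it is built.
Villager 1: others sum to 60; max(0, 55 - 60) = 0.
Villager 2: others sum to 42; max(0, 55 - 42) = 13.
Villager 3: others sum to 37; max(0, 55 - 37) = 18.
Villager 4: others sum to 47; max(0, 55 - 47) = 8.
Total collected = 0 + 13 + 18 + 8 = 39.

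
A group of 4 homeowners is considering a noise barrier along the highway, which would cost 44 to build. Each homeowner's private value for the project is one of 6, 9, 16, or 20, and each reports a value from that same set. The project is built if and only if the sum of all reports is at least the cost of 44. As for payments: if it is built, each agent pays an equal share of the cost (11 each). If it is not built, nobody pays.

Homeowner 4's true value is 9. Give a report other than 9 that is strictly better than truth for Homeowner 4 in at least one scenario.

6

Suppose Homeowner 1 reports 6, Homeowner 2 reports 9 and Homeowner 3 reports 20.
Report 9: project built, pays 11, utility 9 - 11 = -2.
Report 6: project not built, utility 0.
So reporting 6 beats truth here (0 > -2).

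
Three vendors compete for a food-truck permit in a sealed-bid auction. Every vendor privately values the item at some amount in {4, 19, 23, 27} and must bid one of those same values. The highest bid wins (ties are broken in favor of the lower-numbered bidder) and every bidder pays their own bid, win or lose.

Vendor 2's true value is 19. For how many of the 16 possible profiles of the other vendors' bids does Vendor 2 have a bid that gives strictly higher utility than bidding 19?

Others bid (4, 23): truth gives -19; bid 4 gives -4 > -19. Violating.
Others bid (4, 27): truth gives -19; bid 4 gives -4 > -19. Violating.
Others bid (19, 4): truth gives -19; bid 4 gives -4 > -19. Violating.
Others bid (19, 19): truth gives -19; bid 4 gives -4 > -19. Violating.
Others bid (4, 4): truth gives 0; no alternative beats it.
Others bid (4, 19): truth gives 0; no alternative beats it.
(Checking all 16 profiles: 14 have a profitable deviation, 2 do not.)

14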